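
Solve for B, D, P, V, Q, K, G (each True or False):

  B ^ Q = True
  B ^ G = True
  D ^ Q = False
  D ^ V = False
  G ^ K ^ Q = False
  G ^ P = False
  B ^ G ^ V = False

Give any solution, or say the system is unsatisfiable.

B=F, D=T, P=T, V=T, Q=T, K=F, G=T

B ^ Q = F ^ T = True ✓
B ^ G = F ^ T = True ✓
D ^ Q = T ^ T = False ✓
D ^ V = T ^ T = False ✓
G ^ K ^ Q = T ^ F ^ T = False ✓
G ^ P = T ^ T = False ✓
B ^ G ^ V = F ^ T ^ T = False ✓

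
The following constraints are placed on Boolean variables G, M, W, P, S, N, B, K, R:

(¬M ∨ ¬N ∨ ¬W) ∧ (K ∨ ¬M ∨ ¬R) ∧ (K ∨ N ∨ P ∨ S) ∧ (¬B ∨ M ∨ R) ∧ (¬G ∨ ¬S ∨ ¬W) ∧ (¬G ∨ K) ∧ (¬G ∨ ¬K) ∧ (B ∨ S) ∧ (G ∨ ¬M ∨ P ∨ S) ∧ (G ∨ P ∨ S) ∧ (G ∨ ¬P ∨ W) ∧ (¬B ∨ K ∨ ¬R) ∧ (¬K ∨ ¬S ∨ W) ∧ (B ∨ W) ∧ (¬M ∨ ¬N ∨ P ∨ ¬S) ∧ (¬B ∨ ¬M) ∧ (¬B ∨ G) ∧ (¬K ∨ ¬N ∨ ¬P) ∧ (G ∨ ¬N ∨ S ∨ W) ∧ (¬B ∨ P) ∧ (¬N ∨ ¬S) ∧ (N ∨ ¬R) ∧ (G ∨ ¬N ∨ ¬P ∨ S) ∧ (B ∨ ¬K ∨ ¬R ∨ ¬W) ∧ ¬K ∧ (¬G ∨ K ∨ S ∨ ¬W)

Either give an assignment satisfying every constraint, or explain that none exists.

G=F, M=T, W=T, P=F, S=T, N=F, B=F, K=F, R=F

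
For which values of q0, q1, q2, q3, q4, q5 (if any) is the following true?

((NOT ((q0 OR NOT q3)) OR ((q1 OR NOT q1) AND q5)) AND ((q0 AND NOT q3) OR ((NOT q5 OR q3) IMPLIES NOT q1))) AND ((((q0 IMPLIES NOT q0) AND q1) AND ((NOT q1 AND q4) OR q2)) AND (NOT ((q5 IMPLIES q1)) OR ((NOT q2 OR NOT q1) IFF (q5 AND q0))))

q0 = False; q1 = True; q2 = True; q3 = False; q4 = True; q5 = True

  (NOT ((q0 OR NOT q3)) OR ((q1 OR NOT q1) AND q5)) AND ((q0 AND NOT q3) OR ((NOT q5 OR q3) IMPLIES NOT q1)) = True
    NOT ((q0 OR NOT q3)) OR ((q1 OR NOT q1) AND q5) = True
      NOT ((q0 OR NOT q3)) = False
        q0 OR NOT q3 = True
          NOT q3 = True
      (q1 OR NOT q1) AND q5 = True
        q1 OR NOT q1 = True
          NOT q1 = False
    (q0 AND NOT q3) OR ((NOT q5 OR q3) IMPLIES NOT q1) = True
      q0 AND NOT q3 = False
        NOT q3 = True
      (NOT q5 OR q3) IMPLIES NOT q1 = True
        NOT q5 OR q3 = False
          NOT q5 = False
        NOT q1 = False
  (((q0 IMPLIES NOT q0) AND q1) AND ((NOT q1 AND q4) OR q2)) AND (NOT ((q5 IMPLIES q1)) OR ((NOT q2 OR NOT q1) IFF (q5 AND q0))) = True
    ((q0 IMPLIES NOT q0) AND q1) AND ((NOT q1 AND q4) OR q2) = True
      (q0 IMPLIES NOT q0) AND q1 = True
        q0 IMPLIES NOT q0 = True
          NOT q0 = True
      (NOT q1 AND q4) OR q2 = True
        NOT q1 AND q4 = False
          NOT q1 = False
    NOT ((q5 IMPLIES q1)) OR ((NOT q2 OR NOT q1) IFF (q5 AND q0)) = True
      NOT ((q5 IMPLIES q1)) = False
        q5 IMPLIES q1 = True
      (NOT q2 OR NOT q1) IFF (q5 AND q0) = True
        NOT q2 OR NOT q1 = False
          NOT q2 = False
          NOT q1 = False
        q5 AND q0 = False
Both conjuncts True, so the formula holds.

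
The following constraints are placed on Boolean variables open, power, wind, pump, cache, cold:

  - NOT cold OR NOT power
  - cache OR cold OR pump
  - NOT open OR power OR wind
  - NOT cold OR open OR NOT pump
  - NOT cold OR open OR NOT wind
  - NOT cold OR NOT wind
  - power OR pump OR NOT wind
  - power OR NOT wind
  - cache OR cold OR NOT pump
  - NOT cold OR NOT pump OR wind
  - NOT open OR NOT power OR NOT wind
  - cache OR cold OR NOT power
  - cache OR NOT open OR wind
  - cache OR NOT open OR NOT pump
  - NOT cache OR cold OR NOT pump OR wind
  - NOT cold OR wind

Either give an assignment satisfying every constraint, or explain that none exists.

Set open = False.
Set power = True.
  then (NOT cold OR NOT power) forces cold = False.
  then (cache OR cold OR NOT power) forces cache = True.
Set wind = True.
Set pump = False.
All clauses satisfied.

open = False; power = True; wind = True; pump = False; cache = True; cold = False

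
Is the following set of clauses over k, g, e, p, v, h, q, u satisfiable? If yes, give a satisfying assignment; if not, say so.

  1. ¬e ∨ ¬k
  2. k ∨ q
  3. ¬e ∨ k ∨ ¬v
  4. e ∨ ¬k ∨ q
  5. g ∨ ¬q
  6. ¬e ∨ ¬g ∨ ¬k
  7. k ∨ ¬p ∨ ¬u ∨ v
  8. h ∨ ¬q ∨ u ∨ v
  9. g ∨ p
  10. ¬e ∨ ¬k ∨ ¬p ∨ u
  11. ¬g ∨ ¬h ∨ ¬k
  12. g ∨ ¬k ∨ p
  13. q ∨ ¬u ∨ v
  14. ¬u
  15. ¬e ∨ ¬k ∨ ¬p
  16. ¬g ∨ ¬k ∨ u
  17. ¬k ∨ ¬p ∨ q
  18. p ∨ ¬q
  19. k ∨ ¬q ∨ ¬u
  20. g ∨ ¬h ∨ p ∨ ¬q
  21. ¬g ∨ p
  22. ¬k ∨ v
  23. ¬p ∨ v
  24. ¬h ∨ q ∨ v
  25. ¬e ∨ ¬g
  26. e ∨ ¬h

k = False, g = True, e = False, p = True, v = True, h = False, q = True, u = False

Unit clause (¬u) forces u = False.
Set k = False.
  then (k ∨ q) forces q = True.
  then (g ∨ ¬q) forces g = True.
  then (p ∨ ¬q) forces p = True.
  then (¬p ∨ v) forces v = True.
  then (¬e ∨ ¬g) forces e = False.
  then (e ∨ ¬h) forces h = False.
All clauses satisfied.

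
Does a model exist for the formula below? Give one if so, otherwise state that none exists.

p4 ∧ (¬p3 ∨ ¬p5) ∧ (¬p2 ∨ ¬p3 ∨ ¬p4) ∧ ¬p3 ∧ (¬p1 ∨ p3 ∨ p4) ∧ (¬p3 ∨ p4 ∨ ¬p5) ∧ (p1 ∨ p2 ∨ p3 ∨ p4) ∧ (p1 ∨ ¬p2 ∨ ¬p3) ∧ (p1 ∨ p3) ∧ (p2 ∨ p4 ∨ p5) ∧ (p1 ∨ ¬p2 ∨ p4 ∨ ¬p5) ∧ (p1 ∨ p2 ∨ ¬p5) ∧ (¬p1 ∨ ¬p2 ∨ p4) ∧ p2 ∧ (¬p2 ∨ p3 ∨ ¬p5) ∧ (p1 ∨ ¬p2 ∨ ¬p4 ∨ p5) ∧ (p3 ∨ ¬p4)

UNSATISFIABLE

Case p3 = True:
  Clause (¬p3) is falsified — contradiction.
Case p3 = False:
  (p4) forces p4 = True.
  Clause (p3 ∨ ¬p4) is falsified — contradiction.
Both cases fail, so the formula is unsatisfiable.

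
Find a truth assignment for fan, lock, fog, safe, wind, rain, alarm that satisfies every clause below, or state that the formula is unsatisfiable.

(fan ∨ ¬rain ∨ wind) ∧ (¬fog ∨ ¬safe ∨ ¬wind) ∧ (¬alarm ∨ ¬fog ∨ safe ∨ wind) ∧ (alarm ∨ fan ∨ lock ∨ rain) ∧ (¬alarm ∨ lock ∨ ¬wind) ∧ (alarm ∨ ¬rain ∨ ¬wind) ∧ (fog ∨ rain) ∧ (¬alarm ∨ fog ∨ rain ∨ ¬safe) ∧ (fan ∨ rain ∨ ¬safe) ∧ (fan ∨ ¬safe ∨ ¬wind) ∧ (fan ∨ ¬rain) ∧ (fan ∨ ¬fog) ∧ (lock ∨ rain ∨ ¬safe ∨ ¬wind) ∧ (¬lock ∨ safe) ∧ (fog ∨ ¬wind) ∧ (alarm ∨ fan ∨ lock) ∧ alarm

Unit clause (alarm) forces alarm = True.
Try fan = False:
  (fan ∨ ¬rain) forces rain = False.
  (fog ∨ rain) forces fog = True.
  clause (fan ∨ ¬fog) is falsified — backtrack.
So fan = True.
Set lock = False.
  then (¬alarm ∨ lock ∨ ¬wind) forces wind = False.
Set fog = False.
  then (fog ∨ rain) forces rain = True.
Set safe = True.
All clauses satisfied.

fan = True, lock = False, fog = False, safe = True, wind = False, rain = True, alarm = True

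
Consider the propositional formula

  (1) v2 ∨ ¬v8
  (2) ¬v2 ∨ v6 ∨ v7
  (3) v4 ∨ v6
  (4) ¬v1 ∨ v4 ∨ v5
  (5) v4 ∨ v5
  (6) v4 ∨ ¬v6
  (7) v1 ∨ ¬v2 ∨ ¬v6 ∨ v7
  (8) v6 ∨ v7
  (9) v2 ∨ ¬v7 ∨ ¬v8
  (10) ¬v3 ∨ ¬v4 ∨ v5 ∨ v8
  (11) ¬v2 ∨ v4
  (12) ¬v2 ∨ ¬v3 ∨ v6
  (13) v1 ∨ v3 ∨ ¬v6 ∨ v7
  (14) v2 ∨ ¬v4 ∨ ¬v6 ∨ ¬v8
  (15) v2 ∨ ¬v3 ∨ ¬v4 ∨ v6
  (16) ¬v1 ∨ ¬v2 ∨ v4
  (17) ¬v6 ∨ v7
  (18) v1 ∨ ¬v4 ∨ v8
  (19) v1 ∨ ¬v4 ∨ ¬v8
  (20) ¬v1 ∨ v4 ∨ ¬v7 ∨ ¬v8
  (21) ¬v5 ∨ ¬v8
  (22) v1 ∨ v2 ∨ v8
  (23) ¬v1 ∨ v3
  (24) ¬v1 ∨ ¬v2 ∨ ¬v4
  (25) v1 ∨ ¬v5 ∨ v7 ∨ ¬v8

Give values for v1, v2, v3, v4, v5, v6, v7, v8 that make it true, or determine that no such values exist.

Set v1 = True.
  then (¬v1 ∨ v3) forces v3 = True.
Try v2 = True:
  (¬v2 ∨ v4) forces v4 = True.
  clause (¬v1 ∨ ¬v2 ∨ ¬v4) is falsified — backtrack.
So v2 = False.
  then (v2 ∨ ¬v8) forces v8 = False.
Set v4 = True.
  then (¬v3 ∨ ¬v4 ∨ v5 ∨ v8) forces v5 = True.
  then (v2 ∨ ¬v3 ∨ ¬v4 ∨ v6) forces v6 = True.
  then (¬v6 ∨ v7) forces v7 = True.
All clauses satisfied.

v1=T, v2=F, v3=T, v4=T, v5=T, v6=T, v7=T, v8=F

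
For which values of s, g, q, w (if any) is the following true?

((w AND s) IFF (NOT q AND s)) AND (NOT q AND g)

s = False; g = True; q = False; w = True

  (w AND s) IFF (NOT q AND s) = True
    w AND s = False
    NOT q AND s = False
      NOT q = True
  NOT q AND g = True
    NOT q = True
Both conjuncts True, so the formula holds.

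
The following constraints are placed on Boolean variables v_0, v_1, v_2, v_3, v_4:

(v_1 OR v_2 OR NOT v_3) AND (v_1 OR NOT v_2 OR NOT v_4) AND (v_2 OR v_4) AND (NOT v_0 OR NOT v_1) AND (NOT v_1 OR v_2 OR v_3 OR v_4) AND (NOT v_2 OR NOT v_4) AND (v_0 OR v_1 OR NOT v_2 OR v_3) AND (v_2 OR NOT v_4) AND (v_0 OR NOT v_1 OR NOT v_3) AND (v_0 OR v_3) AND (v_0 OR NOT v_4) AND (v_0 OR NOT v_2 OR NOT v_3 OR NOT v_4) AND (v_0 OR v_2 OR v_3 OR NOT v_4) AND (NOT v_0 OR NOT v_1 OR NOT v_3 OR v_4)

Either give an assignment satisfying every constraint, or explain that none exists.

Set v_0 = False.
  then (v_0 OR v_3) forces v_3 = True.
  then (v_0 OR NOT v_4) forces v_4 = False.
  then (v_2 OR v_4) forces v_2 = True.
  then (v_0 OR NOT v_1 OR NOT v_3) forces v_1 = False.
All clauses satisfied.

v_0: False, v_1: False, v_2: True, v_3: True, v_4: False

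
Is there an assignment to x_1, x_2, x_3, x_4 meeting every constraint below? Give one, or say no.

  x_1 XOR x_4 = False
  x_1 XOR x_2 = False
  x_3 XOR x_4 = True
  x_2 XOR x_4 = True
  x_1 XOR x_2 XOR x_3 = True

Adding constraints 1, 2, 4 mod 2: every variable appears an even number of times on the left, so the left side is 0.
But the right sides sum to 1 (mod 2). 0 ≠ 1 — the system is inconsistent.

Unsatisfiable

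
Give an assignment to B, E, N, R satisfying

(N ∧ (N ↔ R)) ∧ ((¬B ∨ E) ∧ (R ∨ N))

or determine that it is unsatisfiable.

B: True, E: True, N: True, R: True

  N ∧ (N ↔ R) = True
    N ↔ R = True
  (¬B ∨ E) ∧ (R ∨ N) = True
    ¬B ∨ E = True
      ¬B = False
    R ∨ N = True
Both conjuncts True, so the formula holds.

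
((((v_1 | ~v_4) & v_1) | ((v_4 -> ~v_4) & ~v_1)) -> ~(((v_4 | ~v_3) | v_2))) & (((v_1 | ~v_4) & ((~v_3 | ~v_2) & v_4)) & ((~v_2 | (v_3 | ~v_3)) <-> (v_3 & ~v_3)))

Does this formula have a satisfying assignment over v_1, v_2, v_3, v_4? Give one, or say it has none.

No satisfying assignment exists.

The conjunct (~v_2 | (v_3 | ~v_3)) <-> (v_3 & ~v_3) is unsatisfiable on its own:
  v_2=F, v_3=F: evaluates to False.
  v_2=F, v_3=T: evaluates to False.
  v_2=T, v_3=F: evaluates to False.
  v_2=T, v_3=T: evaluates to False.
So the whole conjunction is unsatisfiable.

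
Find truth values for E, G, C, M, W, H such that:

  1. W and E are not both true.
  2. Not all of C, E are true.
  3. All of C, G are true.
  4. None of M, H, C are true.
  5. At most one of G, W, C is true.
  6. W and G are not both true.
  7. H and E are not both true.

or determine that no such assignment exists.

Case C = True:
  Constraint (4) is violated (C=T) — contradiction.
Case C = False:
  Constraint (3) is violated (C=F) — contradiction.
Both cases fail — unsatisfiable.

The formula is unsatisfiable.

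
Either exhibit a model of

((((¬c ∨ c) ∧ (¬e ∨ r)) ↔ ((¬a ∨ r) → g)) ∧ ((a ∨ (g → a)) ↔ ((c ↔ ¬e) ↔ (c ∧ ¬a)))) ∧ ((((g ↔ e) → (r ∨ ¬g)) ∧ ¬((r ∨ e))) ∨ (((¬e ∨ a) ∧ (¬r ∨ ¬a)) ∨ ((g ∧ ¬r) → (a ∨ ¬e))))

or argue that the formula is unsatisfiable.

g: True; c: True; a: True; e: True; r: True

  (((¬c ∨ c) ∧ (¬e ∨ r)) ↔ ((¬a ∨ r) → g)) ∧ ((a ∨ (g → a)) ↔ ((c ↔ ¬e) ↔ (c ∧ ¬a))) = True
    ((¬c ∨ c) ∧ (¬e ∨ r)) ↔ ((¬a ∨ r) → g) = True
      (¬c ∨ c) ∧ (¬e ∨ r) = True
        ¬c ∨ c = True
          ¬c = False
        ¬e ∨ r = True
          ¬e = False
      (¬a ∨ r) → g = True
        ¬a ∨ r = True
          ¬a = False
    (a ∨ (g → a)) ↔ ((c ↔ ¬e) ↔ (c ∧ ¬a)) = True
      a ∨ (g → a) = True
        g → a = True
      (c ↔ ¬e) ↔ (c ∧ ¬a) = True
        c ↔ ¬e = False
          ¬e = False
        c ∧ ¬a = False
          ¬a = False
  (((g ↔ e) → (r ∨ ¬g)) ∧ ¬((r ∨ e))) ∨ (((¬e ∨ a) ∧ (¬r ∨ ¬a)) ∨ ((g ∧ ¬r) → (a ∨ ¬e))) = True
    ((g ↔ e) → (r ∨ ¬g)) ∧ ¬((r ∨ e)) = False
      (g ↔ e) → (r ∨ ¬g) = True
        g ↔ e = True
        r ∨ ¬g = True
          ¬g = False
      ¬((r ∨ e)) = False
        r ∨ e = True
    ((¬e ∨ a) ∧ (¬r ∨ ¬a)) ∨ ((g ∧ ¬r) → (a ∨ ¬e)) = True
      (¬e ∨ a) ∧ (¬r ∨ ¬a) = False
        ¬e ∨ a = True
          ¬e = False
        ¬r ∨ ¬a = False
          ¬r = False
          ¬a = False
      (g ∧ ¬r) → (a ∨ ¬e) = True
        g ∧ ¬r = False
          ¬r = False
        a ∨ ¬e = True
          ¬e = False
Both conjuncts True, so the formula holds.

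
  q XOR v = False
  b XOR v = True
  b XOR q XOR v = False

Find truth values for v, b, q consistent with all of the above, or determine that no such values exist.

v = True, b = False, q = True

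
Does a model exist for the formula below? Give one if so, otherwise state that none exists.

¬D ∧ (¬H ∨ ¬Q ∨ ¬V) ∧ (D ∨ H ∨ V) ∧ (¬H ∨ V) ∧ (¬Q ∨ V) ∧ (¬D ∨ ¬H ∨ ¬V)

Q = True; H = False; D = False; V = True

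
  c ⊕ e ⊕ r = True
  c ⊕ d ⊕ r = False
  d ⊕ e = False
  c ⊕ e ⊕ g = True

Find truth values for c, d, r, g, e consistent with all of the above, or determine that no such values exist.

Unsatisfiable

Adding constraints 1, 2, 3 mod 2: every variable appears an even number of times on the left, so the left side is 0.
But the right sides sum to 1 (mod 2). 0 ≠ 1 — the system is inconsistent.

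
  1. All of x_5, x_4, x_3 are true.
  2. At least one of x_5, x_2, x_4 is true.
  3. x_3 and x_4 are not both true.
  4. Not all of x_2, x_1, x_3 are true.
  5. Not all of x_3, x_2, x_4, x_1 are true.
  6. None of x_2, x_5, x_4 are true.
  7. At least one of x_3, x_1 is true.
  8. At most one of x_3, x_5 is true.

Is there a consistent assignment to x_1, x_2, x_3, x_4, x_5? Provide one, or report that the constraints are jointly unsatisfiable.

Case x_4 = True:
  Constraint (6) is violated (x_4=T) — contradiction.
Case x_4 = False:
  Constraint (1) is violated (x_4=F) — contradiction.
Both cases fail — unsatisfiable.

No satisfying assignment exists.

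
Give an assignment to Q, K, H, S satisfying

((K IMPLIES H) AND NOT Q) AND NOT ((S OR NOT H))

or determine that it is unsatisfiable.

Q=F; K=T; H=T; S=F

  (K IMPLIES H) AND NOT Q = True
    K IMPLIES H = True
    NOT Q = True
  NOT ((S OR NOT H)) = True
    S OR NOT H = False
      NOT H = False
Both conjuncts True, so the formula holds.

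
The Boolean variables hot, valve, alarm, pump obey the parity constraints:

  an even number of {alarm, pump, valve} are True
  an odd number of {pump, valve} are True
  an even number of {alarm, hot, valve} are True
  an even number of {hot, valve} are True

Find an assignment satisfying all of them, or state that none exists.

Unsatisfiable — no assignment works.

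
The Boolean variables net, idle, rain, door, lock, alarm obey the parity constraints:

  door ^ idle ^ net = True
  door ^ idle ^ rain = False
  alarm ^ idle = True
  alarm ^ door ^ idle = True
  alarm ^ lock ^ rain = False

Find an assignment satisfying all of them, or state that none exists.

net=T, idle=F, rain=F, door=F, lock=T, alarm=T

door ^ idle ^ net = F ^ F ^ T = True ✓
door ^ idle ^ rain = F ^ F ^ F = False ✓
alarm ^ idle = T ^ F = True ✓
alarm ^ door ^ idle = T ^ F ^ F = True ✓
alarm ^ lock ^ rain = T ^ T ^ F = False ✓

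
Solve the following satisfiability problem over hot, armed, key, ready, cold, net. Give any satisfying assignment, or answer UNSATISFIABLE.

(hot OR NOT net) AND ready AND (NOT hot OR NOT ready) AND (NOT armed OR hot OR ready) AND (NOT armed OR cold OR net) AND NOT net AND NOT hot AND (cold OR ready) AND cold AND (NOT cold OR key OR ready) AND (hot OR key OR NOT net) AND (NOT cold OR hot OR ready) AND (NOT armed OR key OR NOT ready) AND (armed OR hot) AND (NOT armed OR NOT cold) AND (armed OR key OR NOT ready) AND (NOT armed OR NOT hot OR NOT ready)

UNSATISFIABLE

Case hot = True:
  Clause (NOT hot) is falsified — contradiction.
Case hot = False:
  (hot OR NOT net) forces net = False.
  (ready) forces ready = True.
  (cold) forces cold = True.
  (armed OR hot) forces armed = True.
  Clause (NOT armed OR NOT cold) is falsified — contradiction.
Both cases fail, so the formula is unsatisfiable.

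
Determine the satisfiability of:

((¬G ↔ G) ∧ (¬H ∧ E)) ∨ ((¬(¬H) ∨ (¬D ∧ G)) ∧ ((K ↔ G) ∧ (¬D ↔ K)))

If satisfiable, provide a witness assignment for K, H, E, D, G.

K: True; H: True; E: True; D: False; G: True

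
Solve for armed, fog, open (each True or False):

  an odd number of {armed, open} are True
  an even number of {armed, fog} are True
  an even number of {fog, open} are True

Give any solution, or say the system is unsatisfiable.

Unsatisfiable — no assignment works.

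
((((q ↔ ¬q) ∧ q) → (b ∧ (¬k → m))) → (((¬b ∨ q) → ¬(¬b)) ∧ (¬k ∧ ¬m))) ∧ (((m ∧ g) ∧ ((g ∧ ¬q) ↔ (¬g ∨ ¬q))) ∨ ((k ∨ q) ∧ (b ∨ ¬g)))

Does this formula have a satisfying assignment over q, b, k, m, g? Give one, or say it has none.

q=T; b=T; k=F; m=F; g=T

  (((q ↔ ¬q) ∧ q) → (b ∧ (¬k → m))) → (((¬b ∨ q) → ¬(¬b)) ∧ (¬k ∧ ¬m)) = True
    ((q ↔ ¬q) ∧ q) → (b ∧ (¬k → m)) = True
      (q ↔ ¬q) ∧ q = False
        q ↔ ¬q = False
          ¬q = False
      b ∧ (¬k → m) = False
        ¬k → m = False
          ¬k = True
    ((¬b ∨ q) → ¬(¬b)) ∧ (¬k ∧ ¬m) = True
      (¬b ∨ q) → ¬(¬b) = True
        ¬b ∨ q = True
          ¬b = False
        ¬(¬b) = True
          ¬b = False
      ¬k ∧ ¬m = True
        ¬k = True
        ¬m = True
  ((m ∧ g) ∧ ((g ∧ ¬q) ↔ (¬g ∨ ¬q))) ∨ ((k ∨ q) ∧ (b ∨ ¬g)) = True
    (m ∧ g) ∧ ((g ∧ ¬q) ↔ (¬g ∨ ¬q)) = False
      m ∧ g = False
      (g ∧ ¬q) ↔ (¬g ∨ ¬q) = True
        g ∧ ¬q = False
          ¬q = False
        ¬g ∨ ¬q = False
          ¬g = False
          ¬q = False
    (k ∨ q) ∧ (b ∨ ¬g) = True
      k ∨ q = True
      b ∨ ¬g = True
        ¬g = False
Both conjuncts True, so the formula holds.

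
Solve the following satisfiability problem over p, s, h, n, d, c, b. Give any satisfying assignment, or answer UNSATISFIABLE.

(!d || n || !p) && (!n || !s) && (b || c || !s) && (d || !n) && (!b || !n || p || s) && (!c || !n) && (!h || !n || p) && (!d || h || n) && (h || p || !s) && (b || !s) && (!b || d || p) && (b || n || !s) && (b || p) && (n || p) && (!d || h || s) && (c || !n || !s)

Try p = False:
  (b || p) forces b = True.
  (!b || d || p) forces d = True.
  (n || p) forces n = True.
  (!n || !s) forces s = False.
  clause (!b || !n || p || s) is falsified — backtrack.
So p = True.
Set s = False.
Set h = True.
Set n = False.
  then (!d || n || !p) forces d = False.
Set c = False.
Set b = False.
All clauses satisfied.

p = True, s = False, h = True, n = False, d = False, c = False, b = False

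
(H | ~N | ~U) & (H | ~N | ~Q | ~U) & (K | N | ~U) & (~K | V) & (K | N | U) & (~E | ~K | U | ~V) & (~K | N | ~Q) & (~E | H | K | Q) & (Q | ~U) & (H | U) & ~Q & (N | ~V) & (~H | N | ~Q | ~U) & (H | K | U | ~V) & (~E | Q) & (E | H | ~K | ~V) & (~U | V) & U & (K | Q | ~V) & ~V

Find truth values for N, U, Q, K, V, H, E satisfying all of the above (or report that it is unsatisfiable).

UNSATISFIABLE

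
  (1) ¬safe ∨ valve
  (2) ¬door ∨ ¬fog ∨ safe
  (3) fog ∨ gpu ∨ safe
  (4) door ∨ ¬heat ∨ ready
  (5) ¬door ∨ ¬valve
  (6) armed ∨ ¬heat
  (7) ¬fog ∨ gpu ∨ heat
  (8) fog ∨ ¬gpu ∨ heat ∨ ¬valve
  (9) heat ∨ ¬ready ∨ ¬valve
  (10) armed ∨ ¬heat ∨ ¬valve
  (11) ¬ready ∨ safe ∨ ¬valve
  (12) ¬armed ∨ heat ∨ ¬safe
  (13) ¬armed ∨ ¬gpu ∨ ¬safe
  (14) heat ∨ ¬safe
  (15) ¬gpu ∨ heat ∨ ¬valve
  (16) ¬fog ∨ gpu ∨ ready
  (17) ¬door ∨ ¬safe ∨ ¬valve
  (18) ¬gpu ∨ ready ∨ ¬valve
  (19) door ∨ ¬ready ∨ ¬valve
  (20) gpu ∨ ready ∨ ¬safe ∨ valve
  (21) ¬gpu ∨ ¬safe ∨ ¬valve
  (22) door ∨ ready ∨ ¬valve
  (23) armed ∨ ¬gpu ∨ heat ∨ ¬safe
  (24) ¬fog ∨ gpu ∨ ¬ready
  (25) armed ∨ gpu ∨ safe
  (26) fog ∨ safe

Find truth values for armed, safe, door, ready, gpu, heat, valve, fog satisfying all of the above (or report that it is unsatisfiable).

armed: True, safe: False, door: False, ready: False, gpu: True, heat: False, valve: False, fog: True

Set armed = True.
Try safe = True:
  (¬safe ∨ valve) forces valve = True.
  (¬door ∨ ¬valve) forces door = False.
  (¬armed ∨ heat ∨ ¬safe) forces heat = True.
  (door ∨ ¬heat ∨ ready) forces ready = True.
  clause (door ∨ ¬ready ∨ ¬valve) is falsified — backtrack.
So safe = False.
  then (fog ∨ safe) forces fog = True.
  then (¬door ∨ ¬fog ∨ safe) forces door = False.
Set ready = False.
  then (door ∨ ¬heat ∨ ready) forces heat = False.
  then (¬fog ∨ gpu ∨ heat) forces gpu = True.
  then (¬gpu ∨ heat ∨ ¬valve) forces valve = False.
All clauses satisfied.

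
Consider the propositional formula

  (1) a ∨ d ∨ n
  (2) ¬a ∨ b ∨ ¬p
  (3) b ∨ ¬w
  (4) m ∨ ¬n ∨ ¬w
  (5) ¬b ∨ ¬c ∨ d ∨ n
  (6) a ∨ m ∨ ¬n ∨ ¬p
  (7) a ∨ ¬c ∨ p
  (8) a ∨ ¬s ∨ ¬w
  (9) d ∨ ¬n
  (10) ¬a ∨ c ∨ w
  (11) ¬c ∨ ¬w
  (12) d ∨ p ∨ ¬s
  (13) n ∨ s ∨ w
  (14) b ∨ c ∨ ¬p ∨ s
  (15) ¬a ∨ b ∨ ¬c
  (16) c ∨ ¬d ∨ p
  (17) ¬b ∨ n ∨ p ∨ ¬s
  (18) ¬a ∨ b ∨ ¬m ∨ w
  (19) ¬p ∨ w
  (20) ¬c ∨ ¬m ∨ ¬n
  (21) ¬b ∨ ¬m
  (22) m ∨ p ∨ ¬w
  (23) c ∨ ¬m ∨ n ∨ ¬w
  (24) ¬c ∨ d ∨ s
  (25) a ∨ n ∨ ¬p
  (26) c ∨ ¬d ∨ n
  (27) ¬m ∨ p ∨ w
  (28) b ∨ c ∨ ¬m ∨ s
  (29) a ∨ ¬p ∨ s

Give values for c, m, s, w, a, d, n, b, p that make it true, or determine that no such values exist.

c=F, m=F, s=F, w=T, a=T, d=F, n=F, b=T, p=T

Set c = False.
Set m = False.
Set s = False.
Set w = True.
  then (b ∨ ¬w) forces b = True.
  then (m ∨ ¬n ∨ ¬w) forces n = False.
  then (m ∨ p ∨ ¬w) forces p = True.
  then (a ∨ n ∨ ¬p) forces a = True.
  then (c ∨ ¬d ∨ n) forces d = False.
All clauses satisfied.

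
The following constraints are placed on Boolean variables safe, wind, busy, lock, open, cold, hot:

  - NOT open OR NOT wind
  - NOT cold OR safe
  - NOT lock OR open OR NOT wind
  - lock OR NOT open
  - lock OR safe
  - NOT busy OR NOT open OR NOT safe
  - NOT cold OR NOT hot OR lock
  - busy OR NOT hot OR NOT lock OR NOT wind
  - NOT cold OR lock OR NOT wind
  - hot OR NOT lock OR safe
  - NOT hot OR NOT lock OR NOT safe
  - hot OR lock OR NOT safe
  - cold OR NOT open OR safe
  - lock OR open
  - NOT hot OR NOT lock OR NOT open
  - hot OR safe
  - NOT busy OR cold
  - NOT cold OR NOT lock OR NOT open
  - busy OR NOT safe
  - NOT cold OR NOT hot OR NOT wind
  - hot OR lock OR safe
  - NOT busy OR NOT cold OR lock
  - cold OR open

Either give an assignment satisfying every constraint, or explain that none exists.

safe=T; wind=F; busy=T; lock=T; open=F; cold=T; hot=F

Try safe = False:
  (NOT cold OR safe) forces cold = False.
  (lock OR safe) forces lock = True.
  (hot OR NOT lock OR safe) forces hot = True.
  (cold OR NOT open OR safe) forces open = False.
  clause (cold OR open) is falsified — backtrack.
So safe = True.
  then (busy OR NOT safe) forces busy = True.
  then (NOT busy OR NOT open OR NOT safe) forces open = False.
  then (lock OR open) forces lock = True.
  then (NOT busy OR cold) forces cold = True.
  then (NOT lock OR open OR NOT wind) forces wind = False.
  then (NOT hot OR NOT lock OR NOT safe) forces hot = False.
All clauses satisfied.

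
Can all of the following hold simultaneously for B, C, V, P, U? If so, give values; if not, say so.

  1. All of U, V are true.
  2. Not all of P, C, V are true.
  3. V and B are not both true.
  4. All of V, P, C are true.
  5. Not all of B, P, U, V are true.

Unsatisfiable

Case C = True:
  (1) forces U = True.
  (1) forces V = True.
  (2) with C=T, V=T forces P = False.
  Constraint (4) is violated (P=F) — contradiction.
Case C = False:
  Constraint (4) is violated (C=F) — contradiction.
Both cases fail — unsatisfiable.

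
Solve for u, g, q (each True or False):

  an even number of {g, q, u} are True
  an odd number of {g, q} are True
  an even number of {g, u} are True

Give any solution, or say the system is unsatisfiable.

u=T, g=T, q=F

{g, q, u}: 2 true → even ✓
{g, q}: 1 true → odd ✓
{g, u}: 2 true → even ✓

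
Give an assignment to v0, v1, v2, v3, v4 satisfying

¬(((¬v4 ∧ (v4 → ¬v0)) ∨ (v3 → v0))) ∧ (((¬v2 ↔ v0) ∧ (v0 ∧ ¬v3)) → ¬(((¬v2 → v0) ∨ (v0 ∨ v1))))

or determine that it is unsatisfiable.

v0 = False, v1 = True, v2 = False, v3 = True, v4 = True

  ¬(((¬v4 ∧ (v4 → ¬v0)) ∨ (v3 → v0))) = True
    (¬v4 ∧ (v4 → ¬v0)) ∨ (v3 → v0) = False
      ¬v4 ∧ (v4 → ¬v0) = False
        ¬v4 = False
        v4 → ¬v0 = True
          ¬v0 = True
      v3 → v0 = False
  ((¬v2 ↔ v0) ∧ (v0 ∧ ¬v3)) → ¬(((¬v2 → v0) ∨ (v0 ∨ v1))) = True
    (¬v2 ↔ v0) ∧ (v0 ∧ ¬v3) = False
      ¬v2 ↔ v0 = False
        ¬v2 = True
      v0 ∧ ¬v3 = False
        ¬v3 = False
    ¬(((¬v2 → v0) ∨ (v0 ∨ v1))) = False
      (¬v2 → v0) ∨ (v0 ∨ v1) = True
        ¬v2 → v0 = False
          ¬v2 = True
        v0 ∨ v1 = True
Both conjuncts True, so the formula holds.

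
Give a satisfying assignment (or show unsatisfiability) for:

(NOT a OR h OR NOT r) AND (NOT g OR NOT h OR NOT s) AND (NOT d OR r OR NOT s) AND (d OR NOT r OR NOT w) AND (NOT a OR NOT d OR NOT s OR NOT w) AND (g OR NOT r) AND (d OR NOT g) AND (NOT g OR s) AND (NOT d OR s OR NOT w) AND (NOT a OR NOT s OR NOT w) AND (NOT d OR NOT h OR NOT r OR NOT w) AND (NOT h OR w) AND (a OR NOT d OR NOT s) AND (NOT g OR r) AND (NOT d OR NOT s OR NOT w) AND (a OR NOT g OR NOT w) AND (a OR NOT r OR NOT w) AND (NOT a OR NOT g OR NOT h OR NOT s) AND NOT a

s=F, a=F, w=F, d=T, h=F, r=F, g=F

Unit clause (NOT a) forces a = False.
Set s = False.
  then (NOT g OR s) forces g = False.
  then (g OR NOT r) forces r = False.
Set w = False.
  then (NOT h OR w) forces h = False.
Set d = True.
All clauses satisfied.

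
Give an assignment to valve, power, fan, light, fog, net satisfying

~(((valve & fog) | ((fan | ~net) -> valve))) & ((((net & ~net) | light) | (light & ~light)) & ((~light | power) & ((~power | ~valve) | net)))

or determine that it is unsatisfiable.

valve = False, power = True, fan = True, light = True, fog = False, net = False

  ~(((valve & fog) | ((fan | ~net) -> valve))) = True
    (valve & fog) | ((fan | ~net) -> valve) = False
      valve & fog = False
      (fan | ~net) -> valve = False
        fan | ~net = True
          ~net = True
  (((net & ~net) | light) | (light & ~light)) & ((~light | power) & ((~power | ~valve) | net)) = True
    ((net & ~net) | light) | (light & ~light) = True
      (net & ~net) | light = True
        net & ~net = False
          ~net = True
      light & ~light = False
        ~light = False
    (~light | power) & ((~power | ~valve) | net) = True
      ~light | power = True
        ~light = False
      (~power | ~valve) | net = True
        ~power | ~valve = True
          ~power = False
          ~valve = True
Both conjuncts True, so the formula holds.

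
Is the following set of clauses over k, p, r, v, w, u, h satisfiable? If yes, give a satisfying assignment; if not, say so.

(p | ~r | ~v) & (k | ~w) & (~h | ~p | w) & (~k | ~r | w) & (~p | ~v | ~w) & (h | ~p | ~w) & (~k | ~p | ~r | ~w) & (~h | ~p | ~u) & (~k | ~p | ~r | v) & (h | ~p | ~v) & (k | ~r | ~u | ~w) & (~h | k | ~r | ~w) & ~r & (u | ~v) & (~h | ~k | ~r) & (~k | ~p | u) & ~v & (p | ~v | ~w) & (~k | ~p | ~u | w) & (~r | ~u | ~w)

Unit clause (~r) forces r = False.
Unit clause (~v) forces v = False.
Set k = True.
Try p = True:
  (~k | ~p | u) forces u = True.
  (~h | ~p | ~u) forces h = False.
  (h | ~p | ~w) forces w = False.
  clause (~k | ~p | ~u | w) is falsified — backtrack.
So p = False.
Set w = False.
Set u = True.
Set h = True.
All clauses satisfied.

k = True, p = False, r = False, v = False, w = False, u = True, h = True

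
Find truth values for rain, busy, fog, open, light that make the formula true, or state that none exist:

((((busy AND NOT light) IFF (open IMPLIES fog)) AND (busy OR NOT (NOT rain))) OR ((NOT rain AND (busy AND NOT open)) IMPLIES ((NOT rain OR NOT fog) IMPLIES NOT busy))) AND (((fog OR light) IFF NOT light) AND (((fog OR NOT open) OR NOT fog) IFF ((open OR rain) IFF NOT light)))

rain: True, busy: False, fog: True, open: False, light: False

  (((busy AND NOT light) IFF (open IMPLIES fog)) AND (busy OR NOT (NOT rain))) OR ((NOT rain AND (busy AND NOT open)) IMPLIES ((NOT rain OR NOT fog) IMPLIES NOT busy)) = True
    ((busy AND NOT light) IFF (open IMPLIES fog)) AND (busy OR NOT (NOT rain)) = False
      (busy AND NOT light) IFF (open IMPLIES fog) = False
        busy AND NOT light = False
          NOT light = True
        open IMPLIES fog = True
      busy OR NOT (NOT rain) = True
        NOT (NOT rain) = True
          NOT rain = False
    (NOT rain AND (busy AND NOT open)) IMPLIES ((NOT rain OR NOT fog) IMPLIES NOT busy) = True
      NOT rain AND (busy AND NOT open) = False
        NOT rain = False
        busy AND NOT open = False
          NOT open = True
      (NOT rain OR NOT fog) IMPLIES NOT busy = True
        NOT rain OR NOT fog = False
          NOT rain = False
          NOT fog = False
        NOT busy = True
  ((fog OR light) IFF NOT light) AND (((fog OR NOT open) OR NOT fog) IFF ((open OR rain) IFF NOT light)) = True
    (fog OR light) IFF NOT light = True
      fog OR light = True
      NOT light = True
    ((fog OR NOT open) OR NOT fog) IFF ((open OR rain) IFF NOT light) = True
      (fog OR NOT open) OR NOT fog = True
        fog OR NOT open = True
          NOT open = True
        NOT fog = False
      (open OR rain) IFF NOT light = True
        open OR rain = True
        NOT light = True
Both conjuncts True, so the formula holds.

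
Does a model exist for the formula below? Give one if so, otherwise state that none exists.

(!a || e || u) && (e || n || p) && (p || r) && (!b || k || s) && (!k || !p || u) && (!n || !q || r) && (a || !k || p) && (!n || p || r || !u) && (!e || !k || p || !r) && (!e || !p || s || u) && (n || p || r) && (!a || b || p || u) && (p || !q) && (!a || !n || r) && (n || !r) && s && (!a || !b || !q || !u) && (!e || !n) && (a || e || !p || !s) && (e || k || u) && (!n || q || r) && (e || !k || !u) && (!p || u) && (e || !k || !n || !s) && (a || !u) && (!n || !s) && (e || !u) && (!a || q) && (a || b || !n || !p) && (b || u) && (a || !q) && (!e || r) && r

The formula is unsatisfiable.

Case r = True:
  (n || !r) forces n = True.
  (s) forces s = True.
  Clause (!n || !s) is falsified — contradiction.
Case r = False:
  Clause (r) is falsified — contradiction.
Both cases fail, so the formula is unsatisfiable.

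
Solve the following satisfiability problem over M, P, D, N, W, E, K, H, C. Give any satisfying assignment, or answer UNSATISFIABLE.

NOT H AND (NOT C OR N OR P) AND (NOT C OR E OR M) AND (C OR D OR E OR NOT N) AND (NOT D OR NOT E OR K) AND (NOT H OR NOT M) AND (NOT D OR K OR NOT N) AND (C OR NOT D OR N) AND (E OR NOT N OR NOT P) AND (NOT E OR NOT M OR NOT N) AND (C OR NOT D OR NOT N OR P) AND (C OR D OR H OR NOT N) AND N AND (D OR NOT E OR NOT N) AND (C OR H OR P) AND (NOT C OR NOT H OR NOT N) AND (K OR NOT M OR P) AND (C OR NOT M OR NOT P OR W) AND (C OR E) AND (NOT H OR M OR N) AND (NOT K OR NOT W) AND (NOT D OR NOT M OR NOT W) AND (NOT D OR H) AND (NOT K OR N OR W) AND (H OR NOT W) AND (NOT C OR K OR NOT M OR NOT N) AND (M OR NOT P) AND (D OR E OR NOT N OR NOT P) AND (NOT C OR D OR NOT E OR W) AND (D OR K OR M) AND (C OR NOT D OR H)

Unit clause (NOT H) forces H = False.
Unit clause (N) forces N = True.
In (NOT D OR H) only NOT D is left, so D = False.
In (H OR NOT W) only NOT W is left, so W = False.
In (C OR D OR H OR NOT N) only C is left, so C = True.
In (D OR NOT E OR NOT N) only NOT E is left, so E = False.
In (D OR E OR NOT N OR NOT P) only NOT P is left, so P = False.
In (NOT C OR E OR M) only M is left, so M = True.
In (K OR NOT M OR P) only K is left, so K = True.
All clauses satisfied.

M: True; P: False; D: False; N: True; W: False; E: False; K: True; H: False; C: True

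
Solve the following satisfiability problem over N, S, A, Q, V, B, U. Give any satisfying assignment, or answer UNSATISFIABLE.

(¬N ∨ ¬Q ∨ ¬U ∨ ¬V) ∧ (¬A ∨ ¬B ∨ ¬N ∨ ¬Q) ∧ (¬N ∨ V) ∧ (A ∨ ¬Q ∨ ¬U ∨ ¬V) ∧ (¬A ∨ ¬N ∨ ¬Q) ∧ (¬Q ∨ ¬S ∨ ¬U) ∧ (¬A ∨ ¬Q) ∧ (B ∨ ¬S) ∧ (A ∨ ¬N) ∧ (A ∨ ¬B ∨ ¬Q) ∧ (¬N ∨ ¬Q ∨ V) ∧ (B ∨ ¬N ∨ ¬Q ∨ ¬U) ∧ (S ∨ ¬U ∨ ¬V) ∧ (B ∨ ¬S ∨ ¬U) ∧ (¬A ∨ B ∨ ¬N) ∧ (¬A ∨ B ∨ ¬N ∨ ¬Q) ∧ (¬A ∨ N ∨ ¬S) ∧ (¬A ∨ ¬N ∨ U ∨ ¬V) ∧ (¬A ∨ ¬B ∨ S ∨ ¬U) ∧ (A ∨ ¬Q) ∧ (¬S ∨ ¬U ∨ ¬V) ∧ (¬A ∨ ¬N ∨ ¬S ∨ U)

N=F, S=F, A=F, Q=F, V=T, B=F, U=F

Set N = False.
Set S = False.
Set A = False.
  then (A ∨ ¬Q) forces Q = False.
Set V = True.
  then (S ∨ ¬U ∨ ¬V) forces U = False.
Set B = False.
All clauses satisfied.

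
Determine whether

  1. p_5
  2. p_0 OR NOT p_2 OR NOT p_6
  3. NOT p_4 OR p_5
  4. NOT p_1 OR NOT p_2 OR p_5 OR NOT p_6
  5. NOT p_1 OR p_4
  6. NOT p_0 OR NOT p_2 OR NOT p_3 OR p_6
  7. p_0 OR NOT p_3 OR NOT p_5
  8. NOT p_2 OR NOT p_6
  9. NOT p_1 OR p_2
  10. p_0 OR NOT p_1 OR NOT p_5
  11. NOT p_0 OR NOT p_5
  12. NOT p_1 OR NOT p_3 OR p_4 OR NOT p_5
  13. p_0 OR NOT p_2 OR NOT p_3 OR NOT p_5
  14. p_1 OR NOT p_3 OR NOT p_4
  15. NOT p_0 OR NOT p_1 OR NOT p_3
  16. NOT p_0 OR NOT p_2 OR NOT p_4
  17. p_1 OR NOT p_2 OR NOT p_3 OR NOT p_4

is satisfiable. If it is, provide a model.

Unit clause (p_5) forces p_5 = True.
In (NOT p_0 OR NOT p_5) only NOT p_0 is left, so p_0 = False.
In (p_0 OR NOT p_3 OR NOT p_5) only NOT p_3 is left, so p_3 = False.
In (p_0 OR NOT p_1 OR NOT p_5) only NOT p_1 is left, so p_1 = False.
Set p_2 = True.
  then (p_0 OR NOT p_2 OR NOT p_6) forces p_6 = False.
Set p_4 = False.
All clauses satisfied.

p_0 = False, p_1 = False, p_2 = True, p_3 = False, p_4 = False, p_5 = True, p_6 = False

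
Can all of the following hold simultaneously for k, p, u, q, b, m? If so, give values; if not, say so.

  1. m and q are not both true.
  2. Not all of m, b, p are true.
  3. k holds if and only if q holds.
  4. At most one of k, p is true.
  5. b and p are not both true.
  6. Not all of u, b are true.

k=F; p=F; u=F; q=F; b=F; m=F

  (1) m=F, q=F — not both ✓
  (2) {m, b, p}: 0/3 true — not all ✓
  (3) k=F, q=F — same ✓
  (4) {k, p}: 0 true — at most one ✓
  (5) b=F, p=F — not both ✓
  (6) {u, b}: 0/2 true — not all ✓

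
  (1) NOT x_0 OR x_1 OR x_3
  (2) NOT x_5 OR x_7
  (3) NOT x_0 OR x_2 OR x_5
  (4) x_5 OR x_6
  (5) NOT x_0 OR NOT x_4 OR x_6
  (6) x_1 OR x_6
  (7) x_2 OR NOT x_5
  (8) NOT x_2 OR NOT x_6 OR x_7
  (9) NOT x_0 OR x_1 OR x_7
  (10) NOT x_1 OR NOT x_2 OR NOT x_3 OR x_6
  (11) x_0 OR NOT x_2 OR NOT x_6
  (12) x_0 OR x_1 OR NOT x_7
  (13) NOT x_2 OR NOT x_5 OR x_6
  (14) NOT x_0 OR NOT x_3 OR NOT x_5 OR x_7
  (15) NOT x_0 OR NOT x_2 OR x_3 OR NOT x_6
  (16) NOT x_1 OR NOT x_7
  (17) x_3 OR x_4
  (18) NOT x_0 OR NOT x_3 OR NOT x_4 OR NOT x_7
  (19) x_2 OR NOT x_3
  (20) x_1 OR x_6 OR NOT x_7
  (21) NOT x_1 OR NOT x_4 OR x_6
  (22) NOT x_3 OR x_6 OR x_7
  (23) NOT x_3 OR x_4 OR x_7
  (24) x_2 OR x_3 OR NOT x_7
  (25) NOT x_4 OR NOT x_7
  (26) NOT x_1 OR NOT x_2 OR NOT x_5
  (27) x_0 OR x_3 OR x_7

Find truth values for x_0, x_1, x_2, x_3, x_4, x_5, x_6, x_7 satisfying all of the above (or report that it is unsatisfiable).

Set x_0 = True.
Set x_1 = False.
  then (NOT x_0 OR x_1 OR x_3) forces x_3 = True.
  then (x_1 OR x_6) forces x_6 = True.
  then (NOT x_0 OR x_1 OR x_7) forces x_7 = True.
  then (NOT x_0 OR NOT x_3 OR NOT x_4 OR NOT x_7) forces x_4 = False.
  then (x_2 OR NOT x_3) forces x_2 = True.
Set x_5 = True.
All clauses satisfied.

x_0 = True, x_1 = False, x_2 = True, x_3 = True, x_4 = False, x_5 = True, x_6 = True, x_7 = True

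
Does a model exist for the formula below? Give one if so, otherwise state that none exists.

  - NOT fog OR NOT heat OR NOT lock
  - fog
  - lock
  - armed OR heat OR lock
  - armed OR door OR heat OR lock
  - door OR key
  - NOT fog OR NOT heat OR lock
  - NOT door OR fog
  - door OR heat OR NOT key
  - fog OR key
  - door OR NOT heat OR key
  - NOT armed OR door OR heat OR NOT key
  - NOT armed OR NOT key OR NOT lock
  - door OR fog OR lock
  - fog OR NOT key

Unit clause (fog) forces fog = True.
Unit clause (lock) forces lock = True.
In (NOT fog OR NOT heat OR NOT lock) only NOT heat is left, so heat = False.
Set armed = True.
  then (NOT armed OR NOT key OR NOT lock) forces key = False.
  then (door OR key) forces door = True.
All clauses satisfied.

armed=T; heat=F; key=F; door=T; lock=T; fog=T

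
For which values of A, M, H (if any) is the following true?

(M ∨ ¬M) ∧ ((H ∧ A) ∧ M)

A = True; M = True; H = True

  M ∨ ¬M = True
    ¬M = False
  (H ∧ A) ∧ M = True
    H ∧ A = True
Both conjuncts True, so the formula holds.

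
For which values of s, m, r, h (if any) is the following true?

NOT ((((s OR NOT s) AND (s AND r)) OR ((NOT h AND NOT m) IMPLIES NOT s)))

s = True, m = False, r = False, h = False

  NOT ((((s OR NOT s) AND (s AND r)) OR ((NOT h AND NOT m) IMPLIES NOT s))) = True
    ((s OR NOT s) AND (s AND r)) OR ((NOT h AND NOT m) IMPLIES NOT s) = False
      (s OR NOT s) AND (s AND r) = False
        s OR NOT s = True
          NOT s = False
        s AND r = False
      (NOT h AND NOT m) IMPLIES NOT s = False
        NOT h AND NOT m = True
          NOT h = True
          NOT m = True
        NOT s = False
The formula evaluates to True.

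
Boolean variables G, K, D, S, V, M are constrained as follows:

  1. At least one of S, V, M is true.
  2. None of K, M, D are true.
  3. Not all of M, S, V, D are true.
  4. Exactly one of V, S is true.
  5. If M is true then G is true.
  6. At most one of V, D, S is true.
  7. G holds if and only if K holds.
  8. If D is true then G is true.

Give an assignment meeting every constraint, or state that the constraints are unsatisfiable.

G=F, K=F, D=F, S=T, V=F, M=F

  (1) {S, V, M}: 1 true — at least one ✓
  (2) {K, M, D}: 0 true — none ✓
  (3) {M, S, V, D}: 1/4 true — not all ✓
  (4) {V, S}: 1 true — exactly one ✓
  (5) M=F ⇒ G: vacuous ✓
  (6) {V, D, S}: 1 true — at most one ✓
  (7) G=F, K=F — same ✓
  (8) D=F ⇒ G: vacuous ✓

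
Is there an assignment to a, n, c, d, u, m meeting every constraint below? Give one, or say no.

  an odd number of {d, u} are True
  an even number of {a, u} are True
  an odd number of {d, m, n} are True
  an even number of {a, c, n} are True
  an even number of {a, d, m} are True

a=F, n=T, c=T, d=T, u=F, m=T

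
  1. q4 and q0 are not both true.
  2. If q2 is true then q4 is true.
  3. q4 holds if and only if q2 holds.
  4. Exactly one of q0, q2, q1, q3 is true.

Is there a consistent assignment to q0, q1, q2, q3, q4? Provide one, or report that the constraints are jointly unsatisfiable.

q0 = False; q1 = False; q2 = False; q3 = True; q4 = False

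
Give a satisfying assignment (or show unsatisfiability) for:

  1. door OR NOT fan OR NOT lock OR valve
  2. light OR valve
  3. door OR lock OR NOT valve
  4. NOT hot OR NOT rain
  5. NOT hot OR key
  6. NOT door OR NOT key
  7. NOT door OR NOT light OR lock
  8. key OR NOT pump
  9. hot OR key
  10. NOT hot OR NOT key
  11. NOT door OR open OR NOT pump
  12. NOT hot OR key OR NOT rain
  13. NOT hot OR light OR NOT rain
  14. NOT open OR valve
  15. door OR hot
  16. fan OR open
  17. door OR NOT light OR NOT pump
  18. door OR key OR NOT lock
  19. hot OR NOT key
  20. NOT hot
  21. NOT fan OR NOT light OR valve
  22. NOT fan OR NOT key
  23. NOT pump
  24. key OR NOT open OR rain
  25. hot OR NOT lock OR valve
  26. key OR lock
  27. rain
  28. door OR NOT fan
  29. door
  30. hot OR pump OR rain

No satisfying assignment exists.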